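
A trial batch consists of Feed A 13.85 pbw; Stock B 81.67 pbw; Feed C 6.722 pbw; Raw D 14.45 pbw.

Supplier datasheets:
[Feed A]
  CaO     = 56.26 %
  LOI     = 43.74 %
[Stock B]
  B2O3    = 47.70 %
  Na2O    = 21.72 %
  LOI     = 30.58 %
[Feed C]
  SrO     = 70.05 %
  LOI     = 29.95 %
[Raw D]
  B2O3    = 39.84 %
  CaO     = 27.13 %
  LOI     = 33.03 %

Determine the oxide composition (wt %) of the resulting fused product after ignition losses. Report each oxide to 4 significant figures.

Values along the way are printed with 4-significant-digit rounding between the steps. All internal work runs at full precision from start to finish. A single rounding produces every reported value — derived quantities are re-derived from the weighed amounts for 78.87 pbw of glass at exact precision (ignition loss, four oxide percentages, yield, net glass mass, totals), as given in problem or answer.
Mass of each oxide from the mix:
  B2O3: 81.67·0.4770 + 14.45·0.3984 = 44.71 pbw
  CaO: 13.85·0.5626 + 14.45·0.2713 = 11.71 pbw
  SrO: 6.722·0.7005 = 4.709 pbw
  Na2O: 81.67·0.2172 = 17.74 pbw
LOI: 13.85·0.4374 + 81.67·0.3058 + 6.722·0.2995 + 14.45·0.3303 = 37.82 pbw
The glass mass, total less LOI, = 116.7 − 37.82 = 78.87 pbw (matching Σ of the oxides)
each oxide over glass, ×100, is wt %

Glass mass = 78.87 pbw (batch 116.7 − LOI 37.82).
Composition: B2O3 56.69%, CaO 14.85%, SrO 5.970%, Na2O 22.49%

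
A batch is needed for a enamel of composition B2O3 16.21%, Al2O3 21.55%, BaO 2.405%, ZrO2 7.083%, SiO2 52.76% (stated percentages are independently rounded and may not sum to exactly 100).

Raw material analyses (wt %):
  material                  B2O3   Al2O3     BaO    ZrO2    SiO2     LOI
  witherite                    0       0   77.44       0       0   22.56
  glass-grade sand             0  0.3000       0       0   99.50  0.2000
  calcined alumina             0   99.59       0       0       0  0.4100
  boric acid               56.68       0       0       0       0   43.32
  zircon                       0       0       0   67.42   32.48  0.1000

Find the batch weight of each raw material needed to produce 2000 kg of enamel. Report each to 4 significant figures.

Batch per 2000 kg enamel:
  witherite: 62.11 kg
  glass-grade sand: 991.9 kg
  calcined alumina: 429.8 kg
  boric acid: 572.0 kg
  zircon: 210.1 kg
Total batch = 2266 kg; LOI loss = 265.8 kg; yield = 88.27%

Rounding to 4 significant digits extends to each in-between result as displayed. All arithmetic maintains full float precision from first step to last. A single rounding yields each reported figure — the derived quantities are rebuilt starting from the weights per 2000 kg of glass in full precision (LOI, the yield, the totals, the five compositions, net glass mass), as quoted within the problem or answer text.
Oxide-by-oxide targets in 2000 kg enamel:
  B2O3: 16.21% × 2000 = 324.2 kg
  Al2O3: 21.55% × 2000 = 431.0 kg
  BaO: 2.405% × 2000 = 48.10 kg
  ZrO2: 7.083% × 2000 = 141.7 kg
  SiO2: 52.76% × 2000 = 1055 kg
Sums-versus-targets review from the weights as reported, at the basis given (delivered sums recover each target net of answer rounding effects):
  B2O3: 572.0·0.5668 = 324.2 kg (target 324.2 kg)
  Al2O3: 991.9·0.003000 + 429.8·0.9959 = 431.0 kg (target 431.0 kg)
  BaO: 62.11·0.7744 = 48.10 kg (target 48.10 kg)
  ZrO2: 210.1·0.6742 = 141.6 kg (target 141.7 kg)
  SiO2: 991.9·0.9950 + 210.1·0.3248 = 1055 kg (target 1055 kg)
Glass mass check: batch total minus LOI = 2000 kg (per-oxide target masses sum to 2000 kg; the stated basis being 2000 kg — rounding explains the deltas).
Whole-batch sum: Σ batch = 2266 kg; LOI loss = Σ batch·LOI = 265.8 kg; yield, glass over the total, = 88.27%.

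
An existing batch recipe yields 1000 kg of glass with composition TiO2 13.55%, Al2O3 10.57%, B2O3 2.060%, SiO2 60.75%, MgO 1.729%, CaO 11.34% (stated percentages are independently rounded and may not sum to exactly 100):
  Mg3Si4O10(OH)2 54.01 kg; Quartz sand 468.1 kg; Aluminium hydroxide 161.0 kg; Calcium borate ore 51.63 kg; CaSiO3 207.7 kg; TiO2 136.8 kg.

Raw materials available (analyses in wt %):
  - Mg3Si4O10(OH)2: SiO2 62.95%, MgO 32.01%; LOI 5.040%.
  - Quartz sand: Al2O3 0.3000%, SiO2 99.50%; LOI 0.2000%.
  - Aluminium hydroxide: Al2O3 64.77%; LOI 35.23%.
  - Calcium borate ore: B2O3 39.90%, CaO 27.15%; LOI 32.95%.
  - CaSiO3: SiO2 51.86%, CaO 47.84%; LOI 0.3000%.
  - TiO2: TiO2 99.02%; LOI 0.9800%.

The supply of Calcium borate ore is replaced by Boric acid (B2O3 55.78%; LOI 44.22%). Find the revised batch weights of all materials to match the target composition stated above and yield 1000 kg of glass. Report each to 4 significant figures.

Intermediates are displayed, with 4-significant-figure rounding, on the page; all arithmetic carries exact precision through every step — a single rounding produces each reported result. All derived quantities, including ignition loss, six oxide percentages, totals, glass mass, the yield, are computed from the batch weights at 1000 kg of glass in full float precision, as given in question or answer.
Per-oxide target masses for 1000 kg glass:
  TiO2: 13.55% × 1000 = 135.5 kg
  Al2O3: 10.57% × 1000 = 105.7 kg
  B2O3: 2.060% × 1000 = 20.60 kg
  SiO2: 60.75% × 1000 = 607.5 kg
  MgO: 1.729% × 1000 = 17.29 kg
  CaO: 11.34% × 1000 = 113.4 kg
Checking each oxide sum working from each reported weight, on the stated basis (delivered sums recover each target within answer rounding):
  TiO2: 136.8·0.9902 = 135.5 kg (target 135.5 kg)
  Al2O3: 452.8·0.003000 + 161.1·0.6477 = 105.7 kg (target 105.7 kg)
  B2O3: 36.93·0.5578 = 20.60 kg (target 20.60 kg)
  SiO2: 54.01·0.6295 + 452.8·0.9950 + 237.0·0.5186 = 607.4 kg (target 607.5 kg)
  MgO: 54.01·0.3201 = 17.29 kg (target 17.29 kg)
  CaO: 237.0·0.4784 = 113.4 kg (target 113.4 kg)
Consistency of the glass mass: total batch − LOI = 999.9 kg (per-oxide target masses sum to 1000 kg; the stated basis being 1000 kg — rounding explains the deltas).
Summing the batch: Σ batch = 1079 kg; Σ batch·LOI gives LOI loss = 78.77 kg; glass ÷ batch gives a yield of 92.70%.

Revised batch per 1000 kg glass:
  Mg3Si4O10(OH)2: 54.01 kg
  Quartz sand: 452.8 kg
  Aluminium hydroxide: 161.1 kg
  Boric acid: 36.93 kg
  CaSiO3: 237.0 kg
  TiO2: 136.8 kg
Total batch = 1079 kg; LOI loss = 78.77 kg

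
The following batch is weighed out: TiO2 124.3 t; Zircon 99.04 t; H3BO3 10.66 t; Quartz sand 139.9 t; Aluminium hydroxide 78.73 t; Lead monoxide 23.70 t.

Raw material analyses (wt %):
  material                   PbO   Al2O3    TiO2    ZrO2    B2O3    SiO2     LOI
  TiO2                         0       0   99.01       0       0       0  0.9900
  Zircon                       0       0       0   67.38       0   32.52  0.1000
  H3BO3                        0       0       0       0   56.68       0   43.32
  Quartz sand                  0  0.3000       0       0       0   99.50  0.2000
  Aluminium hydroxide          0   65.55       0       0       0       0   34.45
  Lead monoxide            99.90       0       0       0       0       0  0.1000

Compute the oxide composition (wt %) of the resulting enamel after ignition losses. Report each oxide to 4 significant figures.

The working math keeps exact precision through every step; mid-chain values are displayed, with 4-significant-figure rounding, as written. A single rounding completes each reported value — derived quantities are carried at exact precision (net glass mass, the totals, ignition loss, yield, six oxide percentages) from the weighed amounts for 443.0 t of glass, as they appear in question or answer.
What the batch supplies per oxide:
  PbO: 23.70·0.9990 = 23.68 t
  Al2O3: 139.9·0.003000 + 78.73·0.6555 = 52.03 t
  TiO2: 124.3·0.9901 = 123.1 t
  ZrO2: 99.04·0.6738 = 66.73 t
  B2O3: 10.66·0.5668 = 6.042 t
  SiO2: 99.04·0.3252 + 139.9·0.9950 = 171.4 t
LOI: 124.3·0.009900 + 99.04·0.001000 + 10.66·0.4332 + 139.9·0.002000 + 78.73·0.3445 + 23.70·0.001000 = 33.37 t
batch − LOI leaves glass = 476.3 − 33.37 = 443.0 t (the oxide masses sum to this)
percent share: oxide ÷ glass, ×100

Glass mass = 443.0 t (batch 476.3 − LOI 33.37).
Composition: PbO 5.345%, Al2O3 11.75%, TiO2 27.78%, ZrO2 15.07%, B2O3 1.364%, SiO2 38.70%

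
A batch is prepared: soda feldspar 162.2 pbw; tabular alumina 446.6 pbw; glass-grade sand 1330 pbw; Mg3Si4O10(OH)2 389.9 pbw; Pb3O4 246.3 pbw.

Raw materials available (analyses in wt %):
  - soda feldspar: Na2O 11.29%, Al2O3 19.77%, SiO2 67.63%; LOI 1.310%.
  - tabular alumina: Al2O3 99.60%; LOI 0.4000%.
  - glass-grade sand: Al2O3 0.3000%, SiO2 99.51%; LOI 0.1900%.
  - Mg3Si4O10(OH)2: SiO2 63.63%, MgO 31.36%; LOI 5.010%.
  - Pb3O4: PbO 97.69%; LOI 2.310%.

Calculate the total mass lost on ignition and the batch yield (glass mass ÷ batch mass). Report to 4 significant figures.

LOI loss = 31.66 pbw; glass = 2543 pbw; yield = 98.77%

Values along the way are printed rounded to four significant digits when written out — all internal work holds exact precision throughout — each reported value takes just one rounding. Derived quantities (ignition loss, totals, yield, net glass mass, five oxide percentages) are computed using the weight values per 2543 pbw of glass at exact precision, as given in the problem or the answer.
Loss on ignition, line by line:
  soda feldspar: 162.2 × 0.01310 = 2.125 pbw
  tabular alumina: 446.6 × 0.004000 = 1.786 pbw
  glass-grade sand: 1330 × 0.001900 = 2.527 pbw
  Mg3Si4O10(OH)2: 389.9 × 0.05010 = 19.53 pbw
  Pb3O4: 246.3 × 0.02310 = 5.690 pbw
Total LOI = 31.66 pbw
Glass = batch − LOI = 2575 − 31.66 = 2543 pbw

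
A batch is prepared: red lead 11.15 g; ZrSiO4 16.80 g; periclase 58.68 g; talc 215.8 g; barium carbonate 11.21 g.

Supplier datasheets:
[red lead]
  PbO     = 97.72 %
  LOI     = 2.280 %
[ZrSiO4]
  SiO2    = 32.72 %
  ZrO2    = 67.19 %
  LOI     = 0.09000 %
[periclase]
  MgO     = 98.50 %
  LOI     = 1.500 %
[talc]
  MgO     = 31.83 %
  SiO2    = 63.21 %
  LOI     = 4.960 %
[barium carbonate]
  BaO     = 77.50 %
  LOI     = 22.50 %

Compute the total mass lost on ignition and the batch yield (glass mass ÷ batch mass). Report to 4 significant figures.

LOI loss = 14.38 g; glass = 299.3 g; yield = 95.42%

Working values are printed with 4-significant-figure rounding between the steps — every computation keeps exact precision at all times. Every reported figure carries a single rounding. The derived quantities are computed from the weighed amounts on 299.3 g of glass at full float precision (yield, ignition loss, the five compositions, net glass mass, the totals), as given in the question or the answer.
LOI of each material in turn:
  red lead: 11.15 × 0.02280 = 0.2542 g
  ZrSiO4: 16.80 × 9.000e-04 = 0.01512 g
  periclase: 58.68 × 0.01500 = 0.8802 g
  talc: 215.8 × 0.04960 = 10.70 g
  barium carbonate: 11.21 × 0.2250 = 2.522 g
Total LOI = 14.38 g
Glass = batch − LOI = 313.6 − 14.38 = 299.3 g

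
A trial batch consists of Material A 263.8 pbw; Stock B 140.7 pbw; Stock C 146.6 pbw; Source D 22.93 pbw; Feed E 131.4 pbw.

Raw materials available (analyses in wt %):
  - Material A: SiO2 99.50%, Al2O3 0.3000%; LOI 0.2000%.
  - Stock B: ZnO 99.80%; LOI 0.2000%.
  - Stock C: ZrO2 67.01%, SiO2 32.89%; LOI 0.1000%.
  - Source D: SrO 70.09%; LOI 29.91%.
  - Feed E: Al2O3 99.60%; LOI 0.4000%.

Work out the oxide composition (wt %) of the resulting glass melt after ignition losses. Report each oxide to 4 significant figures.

Glass mass = 697.1 pbw (batch 705.4 − LOI 8.340).
Composition: ZrO2 14.09%, SiO2 44.57%, ZnO 20.14%, Al2O3 18.89%, SrO 2.306%

Intermediates are printed, rounded to 4 significant figures, across the worked steps. Each numeric step keeps full float precision in every operation; a single rounding yields each reported number. The derived quantities are re-derived from the weighed amounts on 697.1 pbw of glass at exact precision (the totals, the yield, five oxide percentages, net glass mass, ignition loss) as given in the question or the answer.
Oxide masses out of the charge:
  ZrO2: 146.6·0.6701 = 98.24 pbw
  SiO2: 263.8·0.9950 + 146.6·0.3289 = 310.7 pbw
  ZnO: 140.7·0.9980 = 140.4 pbw
  Al2O3: 263.8·0.003000 + 131.4·0.9960 = 131.7 pbw
  SrO: 22.93·0.7009 = 16.07 pbw
LOI: 263.8·0.002000 + 140.7·0.002000 + 146.6·0.001000 + 22.93·0.2991 + 131.4·0.004000 = 8.340 pbw
Glass mass = batch − LOI = 705.4 − 8.340 = 697.1 pbw (consistent with Σ oxide mass)
oxide / glass × 100 gives the wt %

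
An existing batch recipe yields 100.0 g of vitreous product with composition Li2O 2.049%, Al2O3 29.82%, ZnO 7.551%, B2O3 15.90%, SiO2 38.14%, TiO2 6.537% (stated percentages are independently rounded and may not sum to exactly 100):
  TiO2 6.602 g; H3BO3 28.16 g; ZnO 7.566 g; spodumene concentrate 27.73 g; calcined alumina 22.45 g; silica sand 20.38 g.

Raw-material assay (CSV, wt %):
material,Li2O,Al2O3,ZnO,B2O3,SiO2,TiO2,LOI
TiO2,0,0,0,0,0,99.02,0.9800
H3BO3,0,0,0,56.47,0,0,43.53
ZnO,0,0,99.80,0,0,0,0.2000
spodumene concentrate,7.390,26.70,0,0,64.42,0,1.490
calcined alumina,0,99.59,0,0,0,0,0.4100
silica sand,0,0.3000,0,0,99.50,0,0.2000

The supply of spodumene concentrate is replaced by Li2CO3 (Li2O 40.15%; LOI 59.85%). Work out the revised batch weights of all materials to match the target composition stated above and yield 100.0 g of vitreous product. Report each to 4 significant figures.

Revised batch per 100.0 g vitreous product:
  TiO2: 6.602 g
  H3BO3: 28.16 g
  ZnO: 7.566 g
  Li2CO3: 5.103 g
  calcined alumina: 29.83 g
  silica sand: 38.33 g
Total batch = 115.6 g; LOI loss = 15.59 g

Working values appear (rounded to 4 significant digits) in the printout. All internal work carries full precision all the way through; every reported result is rounded once only. All derived quantities, including the six compositions, ignition loss, glass mass, yield, the totals, are carried starting from the weights per 100.0 g of glass in full precision, as set out in question or answer.
Target masses of each oxide per 100.0 g vitreous product:
  Li2O: 2.049% × 100.0 = 2.049 g
  Al2O3: 29.82% × 100.0 = 29.82 g
  ZnO: 7.551% × 100.0 = 7.551 g
  B2O3: 15.90% × 100.0 = 15.90 g
  SiO2: 38.14% × 100.0 = 38.14 g
  TiO2: 6.537% × 100.0 = 6.537 g
Mass-balance tally per oxide applying the batch weights above, at the basis given (sum by sum, the targets are met within answer rounding):
  Li2O: 5.103·0.4015 = 2.049 g (target 2.049 g)
  Al2O3: 29.83·0.9959 + 38.33·0.003000 = 29.82 g (target 29.82 g)
  ZnO: 7.566·0.9980 = 7.551 g (target 7.551 g)
  B2O3: 28.16·0.5647 = 15.90 g (target 15.90 g)
  SiO2: 38.33·0.9950 = 38.14 g (target 38.14 g)
  TiO2: 6.602·0.9902 = 6.537 g (target 6.537 g)
Auditing the glass mass value: Σ batch − LOI loss = 100.0 g (summing oxide targets gives 100.0 g; stated basis 100.0 g — a pure rounding effect).
Total batch = Σ batch = 115.6 g; loss to ignition Σ batch·LOI = 15.59 g; yield: glass divided by total = 86.51%.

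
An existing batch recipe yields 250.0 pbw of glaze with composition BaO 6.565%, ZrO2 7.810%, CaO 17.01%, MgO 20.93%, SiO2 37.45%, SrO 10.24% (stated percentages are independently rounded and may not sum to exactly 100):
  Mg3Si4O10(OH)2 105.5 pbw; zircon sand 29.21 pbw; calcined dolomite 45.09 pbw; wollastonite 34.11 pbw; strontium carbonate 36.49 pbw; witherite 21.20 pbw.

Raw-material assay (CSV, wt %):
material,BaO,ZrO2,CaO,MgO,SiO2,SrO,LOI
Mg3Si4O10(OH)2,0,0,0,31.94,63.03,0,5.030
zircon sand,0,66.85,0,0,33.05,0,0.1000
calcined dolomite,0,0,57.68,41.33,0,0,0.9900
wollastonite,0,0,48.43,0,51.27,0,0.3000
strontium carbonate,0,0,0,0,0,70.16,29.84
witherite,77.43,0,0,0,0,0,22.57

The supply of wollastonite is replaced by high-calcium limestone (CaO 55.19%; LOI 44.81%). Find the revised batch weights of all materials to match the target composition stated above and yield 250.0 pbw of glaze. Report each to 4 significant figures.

The whole derivation carries full float precision all the way through — rounding to 4 significant figures governs every mid-chain value as displayed — every reported number sees exactly one rounding; derived quantities, which include six oxide percentages, glass mass, ignition loss, the yield, totals, are recomputed at full precision, as written in the problem or answer text, using the weight values per 250.0 pbw of glass.
Target oxide masses per 250.0 pbw glaze:
  BaO: 6.565% × 250.0 = 16.41 pbw
  ZrO2: 7.810% × 250.0 = 19.52 pbw
  CaO: 17.01% × 250.0 = 42.52 pbw
  MgO: 20.93% × 250.0 = 52.32 pbw
  SiO2: 37.45% × 250.0 = 93.62 pbw
  SrO: 10.24% × 250.0 = 25.60 pbw
Mass-balance tally per oxide applying the batch weights above, relative to the basis at hand (summed amounts equal target values modulo rounding of the values):
  BaO: 21.20·0.7743 = 16.42 pbw (target 16.41 pbw)
  ZrO2: 29.21·0.6685 = 19.53 pbw (target 19.52 pbw)
  CaO: 23.65·0.5768 + 52.34·0.5519 = 42.53 pbw (target 42.52 pbw)
  MgO: 133.2·0.3194 + 23.65·0.4133 = 52.32 pbw (target 52.32 pbw)
  SiO2: 133.2·0.6303 + 29.21·0.3305 = 93.61 pbw (target 93.62 pbw)
  SrO: 36.49·0.7016 = 25.60 pbw (target 25.60 pbw)
Glass-mass bookkeeping: the batch minus its LOI: 250.0 pbw (targets for the oxides total 250.0 pbw; stated basis 250.0 pbw — gaps are rounding artifacts).
Batch grand total — Σ batch = 296.1 pbw; loss to ignition Σ batch·LOI = 46.09 pbw; yield = glass ÷ total batch = 84.43%.

Revised batch per 250.0 pbw glaze:
  Mg3Si4O10(OH)2: 133.2 pbw
  zircon sand: 29.21 pbw
  calcined dolomite: 23.65 pbw
  high-calcium limestone: 52.34 pbw
  strontium carbonate: 36.49 pbw
  witherite: 21.20 pbw
Total batch = 296.1 pbw; LOI loss = 46.09 pbw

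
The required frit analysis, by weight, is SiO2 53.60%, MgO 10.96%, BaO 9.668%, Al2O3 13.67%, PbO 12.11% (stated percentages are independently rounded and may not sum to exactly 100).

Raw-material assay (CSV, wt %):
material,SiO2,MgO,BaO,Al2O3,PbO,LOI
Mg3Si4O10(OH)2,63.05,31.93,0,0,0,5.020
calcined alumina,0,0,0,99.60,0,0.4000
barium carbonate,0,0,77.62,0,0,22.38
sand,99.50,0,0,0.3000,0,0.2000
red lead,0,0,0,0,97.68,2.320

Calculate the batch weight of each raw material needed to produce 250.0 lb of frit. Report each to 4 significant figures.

Rounding to 4 significant digits extends to each mid-chain value as shown. Every computation holds full precision throughout; each reported number is rounded exactly once — derived quantities (five oxide percentages, the totals, net glass mass, LOI, the yield) are carried in full precision from the weighed amounts per 250.0 lb of glass, exactly as printed in either problem or answer.
Target oxide masses per 250.0 lb frit:
  SiO2: 53.60% × 250.0 = 134.0 lb
  MgO: 10.96% × 250.0 = 27.40 lb
  BaO: 9.668% × 250.0 = 24.17 lb
  Al2O3: 13.67% × 250.0 = 34.17 lb
  PbO: 12.11% × 250.0 = 30.28 lb
Checking each oxide sum given the weights on record, at the basis given (summed amounts equal target values inside rounding margins):
  SiO2: 85.81·0.6305 + 80.30·0.9950 = 134.0 lb (target 134.0 lb)
  MgO: 85.81·0.3193 = 27.40 lb (target 27.40 lb)
  BaO: 31.14·0.7762 = 24.17 lb (target 24.17 lb)
  Al2O3: 34.07·0.9960 + 80.30·0.003000 = 34.17 lb (target 34.17 lb)
  PbO: 30.99·0.9768 = 30.27 lb (target 30.28 lb)
Auditing the glass mass value: batch total minus LOI = 250.0 lb (per-oxide target masses sum to 250.0 lb; against the stated basis, 250.0 lb — gaps are rounding artifacts).
Total batch = Σ batch = 262.3 lb; LOI removed, Σ of batch·LOI: 12.29 lb; glass ÷ batch gives a yield of 95.31%.

Batch per 250.0 lb frit:
  Mg3Si4O10(OH)2: 85.81 lb
  calcined alumina: 34.07 lb
  barium carbonate: 31.14 lb
  sand: 80.30 lb
  red lead: 30.99 lb
Total batch = 262.3 lb; LOI loss = 12.29 lb; yield = 95.31%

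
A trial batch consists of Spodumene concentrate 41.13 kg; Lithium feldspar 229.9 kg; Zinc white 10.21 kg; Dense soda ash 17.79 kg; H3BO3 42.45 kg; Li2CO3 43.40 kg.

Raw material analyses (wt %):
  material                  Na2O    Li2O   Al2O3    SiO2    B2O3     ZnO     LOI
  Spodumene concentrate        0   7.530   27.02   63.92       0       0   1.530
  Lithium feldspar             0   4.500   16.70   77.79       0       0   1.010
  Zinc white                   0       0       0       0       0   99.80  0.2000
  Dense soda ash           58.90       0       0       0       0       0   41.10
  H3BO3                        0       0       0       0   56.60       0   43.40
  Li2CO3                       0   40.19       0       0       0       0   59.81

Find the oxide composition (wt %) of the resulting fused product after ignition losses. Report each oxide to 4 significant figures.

Glass mass = 330.2 kg (batch 384.9 − LOI 54.66).
Composition: Na2O 3.173%, Li2O 9.353%, Al2O3 14.99%, SiO2 62.12%, B2O3 7.276%, ZnO 3.086%

Every computation holds full float precision through the solve — mid-chain values are displayed rounded off to 4 significant figures in the printout. A single rounding produces each reported figure. The derived quantities are computed from the batch weights for 330.2 kg of glass at full float precision (net glass mass, LOI, the totals, the six compositions, yield) exactly as printed in the problem or answer text.
Per-oxide mass from batch:
  Na2O: 17.79·0.5890 = 10.48 kg
  Li2O: 41.13·0.07530 + 229.9·0.04500 + 43.40·0.4019 = 30.89 kg
  Al2O3: 41.13·0.2702 + 229.9·0.1670 = 49.51 kg
  SiO2: 41.13·0.6392 + 229.9·0.7779 = 205.1 kg
  B2O3: 42.45·0.5660 = 24.03 kg
  ZnO: 10.21·0.9980 = 10.19 kg
LOI: 41.13·0.01530 + 229.9·0.01010 + 10.21·0.002000 + 17.79·0.4110 + 42.45·0.4340 + 43.40·0.5981 = 54.66 kg
Net of LOI, the glass mass = 384.9 − 54.66 = 330.2 kg (= Σ oxide masses)
wt % = oxide mass / glass mass × 100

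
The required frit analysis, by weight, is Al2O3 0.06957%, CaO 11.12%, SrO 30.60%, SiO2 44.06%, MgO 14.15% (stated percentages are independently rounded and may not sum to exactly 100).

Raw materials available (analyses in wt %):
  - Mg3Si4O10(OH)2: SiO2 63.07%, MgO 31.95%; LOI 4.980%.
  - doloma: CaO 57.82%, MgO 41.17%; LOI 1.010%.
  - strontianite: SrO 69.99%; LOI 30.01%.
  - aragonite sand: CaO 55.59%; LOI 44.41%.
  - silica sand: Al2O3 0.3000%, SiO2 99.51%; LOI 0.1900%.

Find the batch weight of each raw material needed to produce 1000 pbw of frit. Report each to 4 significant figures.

The whole derivation holds full float precision in every operation — the intermediate values are shown rounded to four significant digits in the printout; every reported number carries a single rounding — the derived quantities are carried in full float precision (ignition loss, five oxide percentages, yield, glass mass, totals) from the batch weights for 1000 pbw of glass, as quoted within the question or the answer.
Oxide mass targets, per 1000 pbw frit:
  Al2O3: 0.06957% × 1000 = 0.6957 pbw
  CaO: 11.12% × 1000 = 111.2 pbw
  SrO: 30.60% × 1000 = 306.0 pbw
  SiO2: 44.06% × 1000 = 440.6 pbw
  MgO: 14.15% × 1000 = 141.5 pbw
Oxide-by-oxide audit working from each reported weight, versus the basis set out (target by target, the sums agree net of answer rounding effects):
  Al2O3: 231.9·0.003000 = 0.6957 pbw (target 0.6957 pbw)
  CaO: 85.50·0.5782 + 111.1·0.5559 = 111.2 pbw (target 111.2 pbw)
  SrO: 437.2·0.6999 = 306.0 pbw (target 306.0 pbw)
  SiO2: 332.7·0.6307 + 231.9·0.9951 = 440.6 pbw (target 440.6 pbw)
  MgO: 332.7·0.3195 + 85.50·0.4117 = 141.5 pbw (target 141.5 pbw)
Consistency of the glass mass: batch Σ − ignition loss = 1000 pbw (oxide target masses add up to 1000 pbw; versus the stated basis of 1000 pbw — deltas are rounding alone).
Whole-batch sum: Σ batch = 1198 pbw; the LOI term Σ batch·LOI equals 198.4 pbw; glass ÷ batch gives a yield of 83.44%.

Batch per 1000 pbw frit:
  Mg3Si4O10(OH)2: 332.7 pbw
  doloma: 85.50 pbw
  strontianite: 437.2 pbw
  aragonite sand: 111.1 pbw
  silica sand: 231.9 pbw
Total batch = 1198 pbw; LOI loss = 198.4 pbw; yield = 83.44%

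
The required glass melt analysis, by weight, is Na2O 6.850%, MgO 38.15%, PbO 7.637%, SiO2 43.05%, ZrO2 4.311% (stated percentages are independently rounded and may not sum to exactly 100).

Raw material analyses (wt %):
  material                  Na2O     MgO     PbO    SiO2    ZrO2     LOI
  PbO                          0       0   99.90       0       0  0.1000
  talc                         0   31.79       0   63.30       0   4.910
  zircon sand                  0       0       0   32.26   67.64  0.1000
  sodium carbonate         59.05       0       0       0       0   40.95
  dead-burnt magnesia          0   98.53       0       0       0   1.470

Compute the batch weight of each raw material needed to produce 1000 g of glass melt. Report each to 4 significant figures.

In-progress results are displayed rounded to 4 significant figures in the working. Each numeric step keeps full precision through every step — a single rounding yields every reported number; derived quantities, which include net glass mass, ignition loss, the totals, five oxide percentages, the yield, are carried in full precision, exactly as shown in either problem or answer, starting from the weights at 1000 g of glass.
Oxide-by-oxide targets in 1000 g glass melt:
  Na2O: 6.850% × 1000 = 68.50 g
  MgO: 38.15% × 1000 = 381.5 g
  PbO: 7.637% × 1000 = 76.37 g
  SiO2: 43.05% × 1000 = 430.5 g
  ZrO2: 4.311% × 1000 = 43.11 g
Sums-versus-targets review with the batch weights as given, per the basis as stated (each sum matches its target mass given rounding of the digits):
  Na2O: 116.0·0.5905 = 68.50 g (target 68.50 g)
  MgO: 647.6·0.3179 + 178.2·0.9853 = 381.5 g (target 381.5 g)
  PbO: 76.45·0.9990 = 76.37 g (target 76.37 g)
  SiO2: 647.6·0.6330 + 63.73·0.3226 = 430.5 g (target 430.5 g)
  ZrO2: 63.73·0.6764 = 43.11 g (target 43.11 g)
Glass-mass bookkeeping: the batch minus its LOI: 999.9 g (per-oxide target masses sum to 1000 g; stated basis 1000 g — any gap is answer rounding).
Batch grand total — Σ batch = 1082 g; ignition loss, Σ(batch × LOI) = 82.06 g; yield, glass over the total, = 92.42%.

Batch per 1000 g glass melt:
  PbO: 76.45 g
  talc: 647.6 g
  zircon sand: 63.73 g
  sodium carbonate: 116.0 g
  dead-burnt magnesia: 178.2 g
Total batch = 1082 g; LOI loss = 82.06 g; yield = 92.42%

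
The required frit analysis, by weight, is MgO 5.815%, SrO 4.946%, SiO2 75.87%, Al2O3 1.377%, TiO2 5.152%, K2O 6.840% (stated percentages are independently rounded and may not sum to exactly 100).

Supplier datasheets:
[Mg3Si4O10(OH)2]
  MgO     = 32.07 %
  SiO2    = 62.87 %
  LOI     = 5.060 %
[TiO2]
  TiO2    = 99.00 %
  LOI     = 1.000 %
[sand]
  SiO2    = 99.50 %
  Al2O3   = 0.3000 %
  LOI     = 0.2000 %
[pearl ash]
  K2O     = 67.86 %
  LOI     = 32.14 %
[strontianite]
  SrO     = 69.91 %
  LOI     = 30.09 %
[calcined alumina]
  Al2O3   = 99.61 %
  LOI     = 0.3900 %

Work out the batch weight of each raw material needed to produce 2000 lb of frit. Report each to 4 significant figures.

The whole derivation holds full float precision through every step; the intermediate values appear, rounded to four significant figures, as written — every reported number is rounded exactly once. Derived quantities are rebuilt from the batch weights for 2000 lb of glass at exact precision (the totals, the yield, six oxide percentages, glass mass, ignition loss), exactly as shown in the question or the answer.
The oxide mass targets at 2000 lb frit:
  MgO: 5.815% × 2000 = 116.3 lb
  SrO: 4.946% × 2000 = 98.92 lb
  SiO2: 75.87% × 2000 = 1517 lb
  Al2O3: 1.377% × 2000 = 27.54 lb
  TiO2: 5.152% × 2000 = 103.0 lb
  K2O: 6.840% × 2000 = 136.8 lb
Oxide-by-oxide audit per the reported batch figures, under the basis named above (summed amounts equal target values within answer rounding):
  MgO: 362.6·0.3207 = 116.3 lb (target 116.3 lb)
  SrO: 141.5·0.6991 = 98.92 lb (target 98.92 lb)
  SiO2: 362.6·0.6287 + 1296·0.9950 = 1517 lb (target 1517 lb)
  Al2O3: 1296·0.003000 + 23.74·0.9961 = 27.54 lb (target 27.54 lb)
  TiO2: 104.1·0.9900 = 103.1 lb (target 103.0 lb)
  K2O: 201.6·0.6786 = 136.8 lb (target 136.8 lb)
Glass-mass closure: batch total minus LOI = 2000 lb (oxide target masses add up to 2000 lb; the stated basis being 2000 lb — a pure rounding effect).
Batch total: Σ batch = 2130 lb; LOI loss = Σ batch·LOI = 129.4 lb; yield = glass ÷ total batch = 93.92%.

Batch per 2000 lb frit:
  Mg3Si4O10(OH)2: 362.6 lb
  TiO2: 104.1 lb
  sand: 1296 lb
  pearl ash: 201.6 lb
  strontianite: 141.5 lb
  calcined alumina: 23.74 lb
Total batch = 2130 lb; LOI loss = 129.4 lb; yield = 93.92%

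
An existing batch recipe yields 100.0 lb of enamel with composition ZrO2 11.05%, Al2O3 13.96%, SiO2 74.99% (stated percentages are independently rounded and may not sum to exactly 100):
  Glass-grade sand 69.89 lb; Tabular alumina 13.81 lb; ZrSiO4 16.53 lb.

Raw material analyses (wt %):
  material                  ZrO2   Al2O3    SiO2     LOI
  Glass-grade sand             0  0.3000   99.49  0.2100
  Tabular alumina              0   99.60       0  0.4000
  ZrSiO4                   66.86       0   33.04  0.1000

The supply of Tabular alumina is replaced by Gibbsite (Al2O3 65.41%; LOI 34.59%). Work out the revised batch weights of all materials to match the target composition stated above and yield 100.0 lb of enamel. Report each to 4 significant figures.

Values along the way are printed rounded to 4 significant figures in the printout; all internal work carries full float precision through every step; exactly one rounding goes into every reported number; all derived quantities (ignition loss, the three compositions, totals, the yield, net glass mass) are re-derived in exact precision using the weight values on 100.0 lb of glass as quoted within question or answer.
Target oxide masses per 100.0 lb enamel:
  ZrO2: 11.05% × 100.0 = 11.05 lb
  Al2O3: 13.96% × 100.0 = 13.96 lb
  SiO2: 74.99% × 100.0 = 74.99 lb
Balance tally, oxide-wise, working from each reported weight, under the basis named above (sum by sum, the targets are met given rounding of the digits):
  ZrO2: 16.53·0.6686 = 11.05 lb (target 11.05 lb)
  Al2O3: 69.89·0.003000 + 21.02·0.6541 = 13.96 lb (target 13.96 lb)
  SiO2: 69.89·0.9949 + 16.53·0.3304 = 75.00 lb (target 74.99 lb)
Glass-mass sanity pass: the batch minus its LOI: 100.0 lb (oxide target masses add up to 100.0 lb; stated basis 100.0 lb — differing by rounding only).
Adding the batch up: Σ batch = 107.4 lb; loss to ignition Σ batch·LOI = 7.434 lb; as yield: glass ÷ batch → 93.08%.

Revised batch per 100.0 lb enamel:
  Glass-grade sand: 69.89 lb
  Gibbsite: 21.02 lb
  ZrSiO4: 16.53 lb
Total batch = 107.4 lb; LOI loss = 7.434 lb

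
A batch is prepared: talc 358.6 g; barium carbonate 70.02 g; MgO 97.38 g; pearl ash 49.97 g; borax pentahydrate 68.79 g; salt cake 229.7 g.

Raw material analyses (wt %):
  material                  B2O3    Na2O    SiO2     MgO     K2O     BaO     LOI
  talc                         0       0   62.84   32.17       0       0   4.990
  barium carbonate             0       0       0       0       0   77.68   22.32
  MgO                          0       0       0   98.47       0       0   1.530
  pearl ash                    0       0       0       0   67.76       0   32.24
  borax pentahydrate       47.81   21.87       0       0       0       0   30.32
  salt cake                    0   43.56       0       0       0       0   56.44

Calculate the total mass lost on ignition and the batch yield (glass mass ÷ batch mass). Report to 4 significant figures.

LOI loss = 201.6 g; glass = 672.8 g; yield = 76.94%

The working math maintains full precision throughout — in-progress results are printed (rounded to four significant figures) in the printout; each reported result takes a single rounding. All derived quantities, which include the totals, net glass mass, six oxide percentages, yield, ignition loss, are computed at full float precision, as quoted within the problem or answer text, starting from the weights on 672.8 g of glass.
Material-by-material LOI:
  talc: 358.6 × 0.04990 = 17.89 g
  barium carbonate: 70.02 × 0.2232 = 15.63 g
  MgO: 97.38 × 0.01530 = 1.490 g
  pearl ash: 49.97 × 0.3224 = 16.11 g
  borax pentahydrate: 68.79 × 0.3032 = 20.86 g
  salt cake: 229.7 × 0.5644 = 129.6 g
Total LOI = 201.6 g
Glass = batch − LOI = 874.5 − 201.6 = 672.8 g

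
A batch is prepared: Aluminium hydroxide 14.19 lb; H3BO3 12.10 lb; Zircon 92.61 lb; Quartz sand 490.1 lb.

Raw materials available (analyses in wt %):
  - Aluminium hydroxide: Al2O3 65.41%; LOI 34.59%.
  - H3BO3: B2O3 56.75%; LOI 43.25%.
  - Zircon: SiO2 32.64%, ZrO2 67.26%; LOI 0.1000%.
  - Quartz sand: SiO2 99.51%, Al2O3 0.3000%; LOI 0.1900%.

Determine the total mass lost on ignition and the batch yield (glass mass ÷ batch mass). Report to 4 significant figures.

LOI loss = 11.17 lb; glass = 597.8 lb; yield = 98.17%

Each numeric step holds exact precision throughout. The intermediate values are shown, rounded to 4 significant figures, in the working. Every reported value takes a single rounding — the derived quantities are recomputed using the weight values per 597.8 lb of glass in full float precision (yield, ignition loss, the four compositions, net glass mass, the totals), exactly as printed in the problem or answer text.
LOI of each material in turn:
  Aluminium hydroxide: 14.19 × 0.3459 = 4.908 lb
  H3BO3: 12.10 × 0.4325 = 5.233 lb
  Zircon: 92.61 × 0.001000 = 0.09261 lb
  Quartz sand: 490.1 × 0.001900 = 0.9312 lb
Total LOI = 11.17 lb
Glass = batch − LOI = 609.0 − 11.17 = 597.8 lb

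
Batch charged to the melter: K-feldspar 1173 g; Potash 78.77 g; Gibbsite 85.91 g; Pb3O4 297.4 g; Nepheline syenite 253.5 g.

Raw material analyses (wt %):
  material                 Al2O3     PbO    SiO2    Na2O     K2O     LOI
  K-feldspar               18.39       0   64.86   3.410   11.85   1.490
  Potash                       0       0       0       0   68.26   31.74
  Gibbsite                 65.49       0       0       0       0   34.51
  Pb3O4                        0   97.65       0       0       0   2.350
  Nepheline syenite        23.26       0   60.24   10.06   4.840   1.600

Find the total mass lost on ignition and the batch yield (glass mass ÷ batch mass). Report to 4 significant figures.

All arithmetic maintains full precision from start to finish. Intermediates are displayed, rounded to four significant figures, when written out; exactly one rounding goes into every reported figure. The derived quantities (ignition loss, glass mass, totals, five oxide percentages, yield) are rebuilt from the batch weights at 1805 g of glass at full float precision, as written in problem or answer.
LOI of each material in turn:
  K-feldspar: 1173 × 0.01490 = 17.48 g
  Potash: 78.77 × 0.3174 = 25.00 g
  Gibbsite: 85.91 × 0.3451 = 29.65 g
  Pb3O4: 297.4 × 0.02350 = 6.989 g
  Nepheline syenite: 253.5 × 0.01600 = 4.056 g
Total LOI = 83.17 g
Glass = batch − LOI = 1889 − 83.17 = 1805 g

LOI loss = 83.17 g; glass = 1805 g; yield = 95.60%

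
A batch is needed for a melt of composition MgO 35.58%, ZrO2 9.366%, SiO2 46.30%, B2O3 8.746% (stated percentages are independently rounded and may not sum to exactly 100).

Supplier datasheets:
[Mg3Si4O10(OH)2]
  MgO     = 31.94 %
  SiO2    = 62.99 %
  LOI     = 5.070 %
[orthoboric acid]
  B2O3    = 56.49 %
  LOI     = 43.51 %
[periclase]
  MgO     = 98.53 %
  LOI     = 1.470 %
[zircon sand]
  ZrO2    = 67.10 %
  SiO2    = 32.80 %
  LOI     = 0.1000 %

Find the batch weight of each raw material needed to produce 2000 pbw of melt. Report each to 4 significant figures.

Batch per 2000 pbw melt:
  Mg3Si4O10(OH)2: 1325 pbw
  orthoboric acid: 309.6 pbw
  periclase: 292.8 pbw
  zircon sand: 279.2 pbw
Total batch = 2207 pbw; LOI loss = 206.5 pbw; yield = 90.64%

The intermediate values appear (rounded to four significant figures) as written; exact precision is carried in all steps; every reported value is rounded just once. Derived quantities are re-derived at full precision (glass mass, LOI, the totals, the yield, the four compositions) starting from the weights on 2000 pbw of glass, as quoted within question or answer.
Oxide mass targets, per 2000 pbw melt:
  MgO: 35.58% × 2000 = 711.6 pbw
  ZrO2: 9.366% × 2000 = 187.3 pbw
  SiO2: 46.30% × 2000 = 926.0 pbw
  B2O3: 8.746% × 2000 = 174.9 pbw
Mass-balance tally per oxide using the reported weights, for the quoted basis mass (target by target, the sums agree inside rounding margins):
  MgO: 1325·0.3194 + 292.8·0.9853 = 711.7 pbw (target 711.6 pbw)
  ZrO2: 279.2·0.6710 = 187.3 pbw (target 187.3 pbw)
  SiO2: 1325·0.6299 + 279.2·0.3280 = 926.2 pbw (target 926.0 pbw)
  B2O3: 309.6·0.5649 = 174.9 pbw (target 174.9 pbw)
Glass-mass closure: total charge less LOI = 2000 pbw (oxide target masses add up to 2000 pbw; basis as stated: 2000 pbw — a pure rounding effect).
Whole-batch sum: Σ batch = 2207 pbw; loss to ignition Σ batch·LOI = 206.5 pbw; as yield: glass ÷ batch → 90.64%.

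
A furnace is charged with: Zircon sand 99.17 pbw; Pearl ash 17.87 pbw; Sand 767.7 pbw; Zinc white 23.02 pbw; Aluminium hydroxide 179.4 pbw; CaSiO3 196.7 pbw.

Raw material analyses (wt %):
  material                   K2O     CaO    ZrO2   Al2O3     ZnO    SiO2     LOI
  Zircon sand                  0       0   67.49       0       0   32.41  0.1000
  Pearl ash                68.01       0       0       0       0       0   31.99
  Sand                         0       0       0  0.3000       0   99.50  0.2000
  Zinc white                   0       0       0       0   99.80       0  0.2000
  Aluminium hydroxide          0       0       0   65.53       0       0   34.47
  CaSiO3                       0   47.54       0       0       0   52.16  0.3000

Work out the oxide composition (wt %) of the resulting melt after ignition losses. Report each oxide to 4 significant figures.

Glass mass = 1214 pbw (batch 1284 − LOI 69.83).
Composition: K2O 1.001%, CaO 7.703%, ZrO2 5.513%, Al2O3 9.873%, ZnO 1.892%, SiO2 74.02%

Values along the way are printed rounded off to 4 significant figures in the printout — full precision is held through the solve. Each reported number receives exactly one rounding. The derived quantities, which include net glass mass, the yield, ignition loss, six oxide percentages, the totals, are rebuilt in full precision, as quoted within problem or answer, using the weight values per 1214 pbw of glass.
Mass of each oxide from the mix:
  K2O: 17.87·0.6801 = 12.15 pbw
  CaO: 196.7·0.4754 = 93.51 pbw
  ZrO2: 99.17·0.6749 = 66.93 pbw
  Al2O3: 767.7·0.003000 + 179.4·0.6553 = 119.9 pbw
  ZnO: 23.02·0.9980 = 22.97 pbw
  SiO2: 99.17·0.3241 + 767.7·0.9950 + 196.7·0.5216 = 898.6 pbw
LOI: 99.17·0.001000 + 17.87·0.3199 + 767.7·0.002000 + 23.02·0.002000 + 179.4·0.3447 + 196.7·0.003000 = 69.83 pbw
batch − LOI leaves glass = 1284 − 69.83 = 1214 pbw (equal to the oxide-mass sum)
wt % = oxide mass / glass mass × 100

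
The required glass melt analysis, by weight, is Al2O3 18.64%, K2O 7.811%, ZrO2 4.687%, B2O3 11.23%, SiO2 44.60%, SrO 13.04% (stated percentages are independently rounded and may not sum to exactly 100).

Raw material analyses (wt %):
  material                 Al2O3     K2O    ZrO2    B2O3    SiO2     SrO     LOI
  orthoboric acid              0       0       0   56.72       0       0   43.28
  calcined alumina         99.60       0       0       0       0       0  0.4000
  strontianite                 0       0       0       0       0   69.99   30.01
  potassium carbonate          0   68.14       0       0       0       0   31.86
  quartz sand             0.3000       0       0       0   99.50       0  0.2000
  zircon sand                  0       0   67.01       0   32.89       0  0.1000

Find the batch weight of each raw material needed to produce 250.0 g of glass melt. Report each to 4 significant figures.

Every computation maintains full float precision from start to finish; in-progress results appear, with 4-significant-digit rounding, in the working; each reported result takes just one rounding — derived quantities are computed in full precision (the totals, six oxide percentages, LOI, yield, net glass mass) from the weighed amounts per 250.0 g of glass, as given in the question or the answer.
The oxide mass targets at 250.0 g glass melt:
  Al2O3: 18.64% × 250.0 = 46.60 g
  K2O: 7.811% × 250.0 = 19.53 g
  ZrO2: 4.687% × 250.0 = 11.72 g
  B2O3: 11.23% × 250.0 = 28.08 g
  SiO2: 44.60% × 250.0 = 111.5 g
  SrO: 13.04% × 250.0 = 32.60 g
A balance pass over the oxides, with the batch weights as given, at the basis given (summed amounts equal target values inside rounding margins):
  Al2O3: 46.47·0.9960 + 106.3·0.003000 = 46.60 g (target 46.60 g)
  K2O: 28.66·0.6814 = 19.53 g (target 19.53 g)
  ZrO2: 17.49·0.6701 = 11.72 g (target 11.72 g)
  B2O3: 49.50·0.5672 = 28.08 g (target 28.08 g)
  SiO2: 106.3·0.9950 + 17.49·0.3289 = 111.5 g (target 111.5 g)
  SrO: 46.58·0.6999 = 32.60 g (target 32.60 g)
Mass balance on the glass: whole batch net of LOI = 250.1 g (the targets, summed, come to 250.0 g; the stated basis being 250.0 g — a pure rounding effect).
Whole-batch sum: Σ batch = 295.0 g; the LOI term Σ batch·LOI equals 44.95 g; the yield ratio, glass ÷ batch: 84.76%.

Batch per 250.0 g glass melt:
  orthoboric acid: 49.50 g
  calcined alumina: 46.47 g
  strontianite: 46.58 g
  potassium carbonate: 28.66 g
  quartz sand: 106.3 g
  zircon sand: 17.49 g
Total batch = 295.0 g; LOI loss = 44.95 g; yield = 84.76%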